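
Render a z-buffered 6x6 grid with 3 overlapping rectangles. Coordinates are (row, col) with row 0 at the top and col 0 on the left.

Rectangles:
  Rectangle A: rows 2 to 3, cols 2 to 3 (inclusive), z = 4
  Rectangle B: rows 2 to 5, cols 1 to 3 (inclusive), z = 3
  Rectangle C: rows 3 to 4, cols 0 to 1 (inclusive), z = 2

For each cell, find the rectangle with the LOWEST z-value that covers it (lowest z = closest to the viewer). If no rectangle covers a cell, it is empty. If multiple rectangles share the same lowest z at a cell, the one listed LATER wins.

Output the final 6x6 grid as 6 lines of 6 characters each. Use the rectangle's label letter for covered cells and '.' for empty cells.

......
......
.BBB..
CCBB..
CCBB..
.BBB..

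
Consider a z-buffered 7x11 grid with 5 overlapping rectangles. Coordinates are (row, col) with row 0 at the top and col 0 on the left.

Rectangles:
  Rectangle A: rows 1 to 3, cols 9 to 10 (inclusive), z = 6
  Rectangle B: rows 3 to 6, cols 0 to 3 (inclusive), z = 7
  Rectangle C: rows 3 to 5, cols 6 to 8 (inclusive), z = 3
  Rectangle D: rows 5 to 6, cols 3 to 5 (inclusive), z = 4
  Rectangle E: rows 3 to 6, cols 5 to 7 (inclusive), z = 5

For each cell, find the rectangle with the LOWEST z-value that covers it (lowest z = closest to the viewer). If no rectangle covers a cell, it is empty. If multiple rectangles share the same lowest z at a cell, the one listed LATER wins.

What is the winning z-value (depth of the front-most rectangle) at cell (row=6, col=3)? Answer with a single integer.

Check cell (6,3):
  A: rows 1-3 cols 9-10 -> outside (row miss)
  B: rows 3-6 cols 0-3 z=7 -> covers; best now B (z=7)
  C: rows 3-5 cols 6-8 -> outside (row miss)
  D: rows 5-6 cols 3-5 z=4 -> covers; best now D (z=4)
  E: rows 3-6 cols 5-7 -> outside (col miss)
Winner: D at z=4

Answer: 4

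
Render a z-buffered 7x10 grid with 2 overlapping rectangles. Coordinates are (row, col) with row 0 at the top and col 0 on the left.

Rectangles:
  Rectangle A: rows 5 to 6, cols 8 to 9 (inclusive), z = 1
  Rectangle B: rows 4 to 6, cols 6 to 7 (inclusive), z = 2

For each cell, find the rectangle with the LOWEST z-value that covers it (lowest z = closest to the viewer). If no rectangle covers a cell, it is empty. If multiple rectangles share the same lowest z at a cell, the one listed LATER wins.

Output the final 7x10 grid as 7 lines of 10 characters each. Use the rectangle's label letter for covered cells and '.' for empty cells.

..........
..........
..........
..........
......BB..
......BBAA
......BBAA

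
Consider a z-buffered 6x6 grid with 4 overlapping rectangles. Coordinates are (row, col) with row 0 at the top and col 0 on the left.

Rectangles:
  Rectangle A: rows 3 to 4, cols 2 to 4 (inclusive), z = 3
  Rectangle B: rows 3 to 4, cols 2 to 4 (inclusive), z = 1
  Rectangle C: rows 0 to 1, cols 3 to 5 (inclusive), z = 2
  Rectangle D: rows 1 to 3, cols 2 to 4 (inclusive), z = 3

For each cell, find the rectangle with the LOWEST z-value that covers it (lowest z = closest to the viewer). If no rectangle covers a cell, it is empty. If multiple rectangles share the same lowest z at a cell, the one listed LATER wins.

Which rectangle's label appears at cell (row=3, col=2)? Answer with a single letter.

Check cell (3,2):
  A: rows 3-4 cols 2-4 z=3 -> covers; best now A (z=3)
  B: rows 3-4 cols 2-4 z=1 -> covers; best now B (z=1)
  C: rows 0-1 cols 3-5 -> outside (row miss)
  D: rows 1-3 cols 2-4 z=3 -> covers; best now B (z=1)
Winner: B at z=1

Answer: B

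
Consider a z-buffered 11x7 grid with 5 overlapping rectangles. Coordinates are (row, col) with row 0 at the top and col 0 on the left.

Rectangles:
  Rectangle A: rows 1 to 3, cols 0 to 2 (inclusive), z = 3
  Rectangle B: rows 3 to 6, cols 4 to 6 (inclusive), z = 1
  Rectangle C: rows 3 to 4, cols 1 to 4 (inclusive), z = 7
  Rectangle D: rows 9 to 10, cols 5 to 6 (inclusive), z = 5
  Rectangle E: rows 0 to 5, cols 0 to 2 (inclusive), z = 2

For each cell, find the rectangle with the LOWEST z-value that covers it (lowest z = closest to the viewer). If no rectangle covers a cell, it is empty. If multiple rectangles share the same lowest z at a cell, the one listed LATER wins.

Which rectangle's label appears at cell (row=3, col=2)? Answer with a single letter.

Answer: E

Derivation:
Check cell (3,2):
  A: rows 1-3 cols 0-2 z=3 -> covers; best now A (z=3)
  B: rows 3-6 cols 4-6 -> outside (col miss)
  C: rows 3-4 cols 1-4 z=7 -> covers; best now A (z=3)
  D: rows 9-10 cols 5-6 -> outside (row miss)
  E: rows 0-5 cols 0-2 z=2 -> covers; best now E (z=2)
Winner: E at z=2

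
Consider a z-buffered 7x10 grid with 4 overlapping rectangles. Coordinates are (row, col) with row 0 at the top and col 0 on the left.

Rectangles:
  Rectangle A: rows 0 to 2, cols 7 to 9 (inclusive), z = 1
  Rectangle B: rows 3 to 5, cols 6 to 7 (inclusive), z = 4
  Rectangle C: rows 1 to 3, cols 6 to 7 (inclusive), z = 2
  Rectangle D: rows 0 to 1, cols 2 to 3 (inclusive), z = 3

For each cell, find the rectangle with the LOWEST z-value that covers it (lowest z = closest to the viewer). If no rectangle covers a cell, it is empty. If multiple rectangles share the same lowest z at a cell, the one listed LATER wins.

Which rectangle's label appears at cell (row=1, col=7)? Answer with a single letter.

Check cell (1,7):
  A: rows 0-2 cols 7-9 z=1 -> covers; best now A (z=1)
  B: rows 3-5 cols 6-7 -> outside (row miss)
  C: rows 1-3 cols 6-7 z=2 -> covers; best now A (z=1)
  D: rows 0-1 cols 2-3 -> outside (col miss)
Winner: A at z=1

Answer: A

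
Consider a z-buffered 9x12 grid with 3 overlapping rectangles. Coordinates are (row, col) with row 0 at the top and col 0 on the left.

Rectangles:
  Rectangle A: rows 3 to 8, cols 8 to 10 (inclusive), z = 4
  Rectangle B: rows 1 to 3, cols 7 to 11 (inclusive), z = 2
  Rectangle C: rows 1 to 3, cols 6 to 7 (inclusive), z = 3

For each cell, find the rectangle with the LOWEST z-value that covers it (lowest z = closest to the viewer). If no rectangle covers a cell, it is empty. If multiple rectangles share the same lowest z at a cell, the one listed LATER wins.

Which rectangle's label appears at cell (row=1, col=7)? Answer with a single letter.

Check cell (1,7):
  A: rows 3-8 cols 8-10 -> outside (row miss)
  B: rows 1-3 cols 7-11 z=2 -> covers; best now B (z=2)
  C: rows 1-3 cols 6-7 z=3 -> covers; best now B (z=2)
Winner: B at z=2

Answer: B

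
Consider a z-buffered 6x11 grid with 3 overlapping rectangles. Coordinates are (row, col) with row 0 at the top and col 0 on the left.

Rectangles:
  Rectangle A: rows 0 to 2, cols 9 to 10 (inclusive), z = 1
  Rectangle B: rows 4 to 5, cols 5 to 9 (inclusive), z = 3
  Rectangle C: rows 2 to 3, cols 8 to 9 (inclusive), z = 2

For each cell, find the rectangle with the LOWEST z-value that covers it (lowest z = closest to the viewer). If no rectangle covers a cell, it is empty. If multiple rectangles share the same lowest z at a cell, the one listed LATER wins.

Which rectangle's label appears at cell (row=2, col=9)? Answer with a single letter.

Check cell (2,9):
  A: rows 0-2 cols 9-10 z=1 -> covers; best now A (z=1)
  B: rows 4-5 cols 5-9 -> outside (row miss)
  C: rows 2-3 cols 8-9 z=2 -> covers; best now A (z=1)
Winner: A at z=1

Answer: A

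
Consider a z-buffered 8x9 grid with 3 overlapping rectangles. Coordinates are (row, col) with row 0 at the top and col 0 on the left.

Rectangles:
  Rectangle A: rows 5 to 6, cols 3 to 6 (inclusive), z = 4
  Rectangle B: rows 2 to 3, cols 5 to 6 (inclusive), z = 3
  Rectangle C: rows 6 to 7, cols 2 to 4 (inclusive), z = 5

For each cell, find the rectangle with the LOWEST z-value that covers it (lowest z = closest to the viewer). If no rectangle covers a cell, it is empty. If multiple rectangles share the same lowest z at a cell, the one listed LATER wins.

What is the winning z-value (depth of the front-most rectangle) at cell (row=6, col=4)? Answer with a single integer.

Answer: 4

Derivation:
Check cell (6,4):
  A: rows 5-6 cols 3-6 z=4 -> covers; best now A (z=4)
  B: rows 2-3 cols 5-6 -> outside (row miss)
  C: rows 6-7 cols 2-4 z=5 -> covers; best now A (z=4)
Winner: A at z=4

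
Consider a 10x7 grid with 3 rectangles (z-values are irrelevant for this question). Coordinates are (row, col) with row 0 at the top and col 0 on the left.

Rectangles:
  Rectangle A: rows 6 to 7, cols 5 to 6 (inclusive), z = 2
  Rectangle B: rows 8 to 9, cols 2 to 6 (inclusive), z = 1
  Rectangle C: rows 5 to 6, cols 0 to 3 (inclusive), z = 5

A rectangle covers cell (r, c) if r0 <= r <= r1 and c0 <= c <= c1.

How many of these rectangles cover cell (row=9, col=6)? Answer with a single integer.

Check cell (9,6):
  A: rows 6-7 cols 5-6 -> outside (row miss)
  B: rows 8-9 cols 2-6 -> covers
  C: rows 5-6 cols 0-3 -> outside (row miss)
Count covering = 1

Answer: 1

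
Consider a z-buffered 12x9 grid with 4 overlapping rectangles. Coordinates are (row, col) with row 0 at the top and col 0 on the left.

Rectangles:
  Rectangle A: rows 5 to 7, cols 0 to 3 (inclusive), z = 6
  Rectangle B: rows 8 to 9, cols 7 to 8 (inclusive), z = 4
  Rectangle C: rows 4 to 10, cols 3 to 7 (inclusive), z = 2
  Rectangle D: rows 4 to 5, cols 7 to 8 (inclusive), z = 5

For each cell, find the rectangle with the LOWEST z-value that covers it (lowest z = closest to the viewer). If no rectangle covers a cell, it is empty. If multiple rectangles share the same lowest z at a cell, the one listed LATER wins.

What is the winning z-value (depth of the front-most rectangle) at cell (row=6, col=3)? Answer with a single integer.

Check cell (6,3):
  A: rows 5-7 cols 0-3 z=6 -> covers; best now A (z=6)
  B: rows 8-9 cols 7-8 -> outside (row miss)
  C: rows 4-10 cols 3-7 z=2 -> covers; best now C (z=2)
  D: rows 4-5 cols 7-8 -> outside (row miss)
Winner: C at z=2

Answer: 2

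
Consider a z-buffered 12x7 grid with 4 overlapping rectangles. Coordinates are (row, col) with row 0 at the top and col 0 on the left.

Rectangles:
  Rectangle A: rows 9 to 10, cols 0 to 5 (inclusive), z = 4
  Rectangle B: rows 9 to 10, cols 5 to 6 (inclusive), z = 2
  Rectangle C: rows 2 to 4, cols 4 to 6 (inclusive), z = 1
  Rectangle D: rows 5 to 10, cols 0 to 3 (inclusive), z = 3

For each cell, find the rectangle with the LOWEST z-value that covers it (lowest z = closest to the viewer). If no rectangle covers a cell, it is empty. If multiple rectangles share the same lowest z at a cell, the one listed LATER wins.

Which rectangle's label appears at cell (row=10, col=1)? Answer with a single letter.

Check cell (10,1):
  A: rows 9-10 cols 0-5 z=4 -> covers; best now A (z=4)
  B: rows 9-10 cols 5-6 -> outside (col miss)
  C: rows 2-4 cols 4-6 -> outside (row miss)
  D: rows 5-10 cols 0-3 z=3 -> covers; best now D (z=3)
Winner: D at z=3

Answer: D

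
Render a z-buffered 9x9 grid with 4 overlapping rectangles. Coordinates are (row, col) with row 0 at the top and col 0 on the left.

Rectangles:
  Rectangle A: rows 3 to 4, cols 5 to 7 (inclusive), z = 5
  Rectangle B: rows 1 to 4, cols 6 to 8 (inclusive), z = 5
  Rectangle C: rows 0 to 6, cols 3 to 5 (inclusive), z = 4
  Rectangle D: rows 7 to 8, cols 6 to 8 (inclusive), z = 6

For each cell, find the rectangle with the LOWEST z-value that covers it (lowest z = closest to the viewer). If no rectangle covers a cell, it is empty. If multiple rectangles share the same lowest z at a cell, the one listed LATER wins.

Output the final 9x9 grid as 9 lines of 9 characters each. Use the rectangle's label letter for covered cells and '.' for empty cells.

...CCC...
...CCCBBB
...CCCBBB
...CCCBBB
...CCCBBB
...CCC...
...CCC...
......DDD
......DDD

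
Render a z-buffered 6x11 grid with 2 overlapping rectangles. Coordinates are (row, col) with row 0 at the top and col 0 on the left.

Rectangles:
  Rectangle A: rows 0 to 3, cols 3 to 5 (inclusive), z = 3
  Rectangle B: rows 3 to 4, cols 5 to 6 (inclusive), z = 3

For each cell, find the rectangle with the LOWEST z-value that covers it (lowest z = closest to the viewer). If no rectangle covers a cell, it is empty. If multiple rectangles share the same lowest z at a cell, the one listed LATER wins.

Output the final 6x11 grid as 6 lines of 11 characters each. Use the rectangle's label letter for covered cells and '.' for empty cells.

...AAA.....
...AAA.....
...AAA.....
...AABB....
.....BB....
...........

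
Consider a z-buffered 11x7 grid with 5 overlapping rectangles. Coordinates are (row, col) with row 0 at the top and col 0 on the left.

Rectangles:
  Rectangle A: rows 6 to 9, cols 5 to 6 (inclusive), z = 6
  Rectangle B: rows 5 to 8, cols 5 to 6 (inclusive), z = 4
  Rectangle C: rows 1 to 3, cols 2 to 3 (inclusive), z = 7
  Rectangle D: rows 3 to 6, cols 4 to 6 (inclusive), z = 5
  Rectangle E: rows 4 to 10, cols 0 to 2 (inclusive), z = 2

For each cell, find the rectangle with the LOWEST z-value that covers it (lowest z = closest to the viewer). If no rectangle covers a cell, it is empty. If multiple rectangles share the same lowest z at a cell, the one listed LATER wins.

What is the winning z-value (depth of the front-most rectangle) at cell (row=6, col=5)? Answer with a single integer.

Check cell (6,5):
  A: rows 6-9 cols 5-6 z=6 -> covers; best now A (z=6)
  B: rows 5-8 cols 5-6 z=4 -> covers; best now B (z=4)
  C: rows 1-3 cols 2-3 -> outside (row miss)
  D: rows 3-6 cols 4-6 z=5 -> covers; best now B (z=4)
  E: rows 4-10 cols 0-2 -> outside (col miss)
Winner: B at z=4

Answer: 4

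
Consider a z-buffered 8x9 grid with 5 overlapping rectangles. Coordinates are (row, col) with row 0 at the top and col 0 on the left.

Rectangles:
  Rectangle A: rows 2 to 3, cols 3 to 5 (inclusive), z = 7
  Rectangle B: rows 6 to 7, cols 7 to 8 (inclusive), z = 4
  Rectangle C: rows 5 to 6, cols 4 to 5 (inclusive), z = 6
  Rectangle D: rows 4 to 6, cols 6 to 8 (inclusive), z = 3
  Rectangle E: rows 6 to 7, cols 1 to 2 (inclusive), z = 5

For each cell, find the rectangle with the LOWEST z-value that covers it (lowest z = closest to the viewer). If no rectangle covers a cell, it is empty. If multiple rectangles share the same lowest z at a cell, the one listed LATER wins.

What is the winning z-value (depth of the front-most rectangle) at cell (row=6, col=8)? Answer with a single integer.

Check cell (6,8):
  A: rows 2-3 cols 3-5 -> outside (row miss)
  B: rows 6-7 cols 7-8 z=4 -> covers; best now B (z=4)
  C: rows 5-6 cols 4-5 -> outside (col miss)
  D: rows 4-6 cols 6-8 z=3 -> covers; best now D (z=3)
  E: rows 6-7 cols 1-2 -> outside (col miss)
Winner: D at z=3

Answer: 3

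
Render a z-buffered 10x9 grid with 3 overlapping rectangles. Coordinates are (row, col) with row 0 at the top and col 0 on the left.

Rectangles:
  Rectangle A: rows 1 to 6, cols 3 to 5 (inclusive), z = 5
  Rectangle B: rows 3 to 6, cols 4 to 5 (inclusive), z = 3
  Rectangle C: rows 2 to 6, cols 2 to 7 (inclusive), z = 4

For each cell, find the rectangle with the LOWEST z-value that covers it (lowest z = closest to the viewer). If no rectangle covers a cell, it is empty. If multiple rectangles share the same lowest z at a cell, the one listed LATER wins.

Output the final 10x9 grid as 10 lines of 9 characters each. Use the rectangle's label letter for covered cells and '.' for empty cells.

.........
...AAA...
..CCCCCC.
..CCBBCC.
..CCBBCC.
..CCBBCC.
..CCBBCC.
.........
.........
.........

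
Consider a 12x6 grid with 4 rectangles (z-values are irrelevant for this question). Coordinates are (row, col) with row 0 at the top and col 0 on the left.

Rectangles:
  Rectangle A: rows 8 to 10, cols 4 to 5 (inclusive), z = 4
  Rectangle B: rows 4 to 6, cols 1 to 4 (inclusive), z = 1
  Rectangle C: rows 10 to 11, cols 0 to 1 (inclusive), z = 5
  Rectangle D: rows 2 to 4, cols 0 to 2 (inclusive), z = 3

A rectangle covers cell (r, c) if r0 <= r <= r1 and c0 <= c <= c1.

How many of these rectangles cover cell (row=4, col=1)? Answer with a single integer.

Answer: 2

Derivation:
Check cell (4,1):
  A: rows 8-10 cols 4-5 -> outside (row miss)
  B: rows 4-6 cols 1-4 -> covers
  C: rows 10-11 cols 0-1 -> outside (row miss)
  D: rows 2-4 cols 0-2 -> covers
Count covering = 2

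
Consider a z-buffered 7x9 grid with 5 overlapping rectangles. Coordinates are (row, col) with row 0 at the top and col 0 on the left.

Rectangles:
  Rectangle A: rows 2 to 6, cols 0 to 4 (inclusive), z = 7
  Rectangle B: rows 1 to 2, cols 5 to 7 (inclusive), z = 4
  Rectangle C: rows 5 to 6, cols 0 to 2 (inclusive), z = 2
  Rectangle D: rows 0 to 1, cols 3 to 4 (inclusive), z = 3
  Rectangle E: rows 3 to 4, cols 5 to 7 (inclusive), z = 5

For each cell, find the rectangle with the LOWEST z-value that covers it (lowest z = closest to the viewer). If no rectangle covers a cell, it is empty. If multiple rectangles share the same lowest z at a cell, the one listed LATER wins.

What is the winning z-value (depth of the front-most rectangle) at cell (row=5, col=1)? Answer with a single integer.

Check cell (5,1):
  A: rows 2-6 cols 0-4 z=7 -> covers; best now A (z=7)
  B: rows 1-2 cols 5-7 -> outside (row miss)
  C: rows 5-6 cols 0-2 z=2 -> covers; best now C (z=2)
  D: rows 0-1 cols 3-4 -> outside (row miss)
  E: rows 3-4 cols 5-7 -> outside (row miss)
Winner: C at z=2

Answer: 2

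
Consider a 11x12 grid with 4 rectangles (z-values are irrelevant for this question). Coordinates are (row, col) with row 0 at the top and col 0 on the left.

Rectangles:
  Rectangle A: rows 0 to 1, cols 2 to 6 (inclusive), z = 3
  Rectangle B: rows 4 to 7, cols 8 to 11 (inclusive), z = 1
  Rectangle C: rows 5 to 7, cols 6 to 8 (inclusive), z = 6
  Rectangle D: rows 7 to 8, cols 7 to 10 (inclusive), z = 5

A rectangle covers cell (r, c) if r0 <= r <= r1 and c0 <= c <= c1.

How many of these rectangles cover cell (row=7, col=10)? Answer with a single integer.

Answer: 2

Derivation:
Check cell (7,10):
  A: rows 0-1 cols 2-6 -> outside (row miss)
  B: rows 4-7 cols 8-11 -> covers
  C: rows 5-7 cols 6-8 -> outside (col miss)
  D: rows 7-8 cols 7-10 -> covers
Count covering = 2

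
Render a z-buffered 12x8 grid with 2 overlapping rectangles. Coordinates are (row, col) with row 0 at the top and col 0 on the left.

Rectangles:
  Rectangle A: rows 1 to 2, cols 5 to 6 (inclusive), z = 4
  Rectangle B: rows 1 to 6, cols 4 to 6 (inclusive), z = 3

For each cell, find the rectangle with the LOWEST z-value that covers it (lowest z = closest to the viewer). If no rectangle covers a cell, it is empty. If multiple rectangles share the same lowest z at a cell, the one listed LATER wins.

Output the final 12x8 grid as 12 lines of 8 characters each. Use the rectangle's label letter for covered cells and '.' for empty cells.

........
....BBB.
....BBB.
....BBB.
....BBB.
....BBB.
....BBB.
........
........
........
........
........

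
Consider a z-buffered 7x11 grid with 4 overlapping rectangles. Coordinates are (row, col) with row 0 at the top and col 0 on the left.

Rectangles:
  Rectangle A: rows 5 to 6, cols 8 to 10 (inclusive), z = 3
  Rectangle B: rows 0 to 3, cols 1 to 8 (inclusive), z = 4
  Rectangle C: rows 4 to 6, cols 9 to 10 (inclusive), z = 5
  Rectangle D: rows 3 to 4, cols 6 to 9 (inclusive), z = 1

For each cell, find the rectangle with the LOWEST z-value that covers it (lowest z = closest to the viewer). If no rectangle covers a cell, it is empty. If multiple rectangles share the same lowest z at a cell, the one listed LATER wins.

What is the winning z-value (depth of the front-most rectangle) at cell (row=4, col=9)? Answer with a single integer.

Check cell (4,9):
  A: rows 5-6 cols 8-10 -> outside (row miss)
  B: rows 0-3 cols 1-8 -> outside (row miss)
  C: rows 4-6 cols 9-10 z=5 -> covers; best now C (z=5)
  D: rows 3-4 cols 6-9 z=1 -> covers; best now D (z=1)
Winner: D at z=1

Answer: 1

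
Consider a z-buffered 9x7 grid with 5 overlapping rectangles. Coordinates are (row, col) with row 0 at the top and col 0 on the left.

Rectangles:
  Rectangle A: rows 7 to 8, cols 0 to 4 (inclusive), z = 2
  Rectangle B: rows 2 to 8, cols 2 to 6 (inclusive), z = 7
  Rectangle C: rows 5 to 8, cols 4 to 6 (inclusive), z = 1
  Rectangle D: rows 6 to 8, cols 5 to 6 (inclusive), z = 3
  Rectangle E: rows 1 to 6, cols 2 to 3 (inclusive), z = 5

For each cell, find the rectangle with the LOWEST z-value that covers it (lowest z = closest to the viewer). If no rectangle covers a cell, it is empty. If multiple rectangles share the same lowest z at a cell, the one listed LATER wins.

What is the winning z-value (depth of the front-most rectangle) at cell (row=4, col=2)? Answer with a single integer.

Answer: 5

Derivation:
Check cell (4,2):
  A: rows 7-8 cols 0-4 -> outside (row miss)
  B: rows 2-8 cols 2-6 z=7 -> covers; best now B (z=7)
  C: rows 5-8 cols 4-6 -> outside (row miss)
  D: rows 6-8 cols 5-6 -> outside (row miss)
  E: rows 1-6 cols 2-3 z=5 -> covers; best now E (z=5)
Winner: E at z=5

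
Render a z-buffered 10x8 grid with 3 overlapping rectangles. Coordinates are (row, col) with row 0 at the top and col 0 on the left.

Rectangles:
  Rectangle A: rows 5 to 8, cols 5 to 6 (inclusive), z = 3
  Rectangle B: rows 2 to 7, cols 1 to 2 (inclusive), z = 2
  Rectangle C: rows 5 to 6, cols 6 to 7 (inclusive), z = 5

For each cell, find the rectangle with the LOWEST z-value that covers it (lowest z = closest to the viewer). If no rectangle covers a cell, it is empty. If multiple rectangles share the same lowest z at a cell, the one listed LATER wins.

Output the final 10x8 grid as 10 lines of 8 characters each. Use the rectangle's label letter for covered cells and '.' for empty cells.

........
........
.BB.....
.BB.....
.BB.....
.BB..AAC
.BB..AAC
.BB..AA.
.....AA.
........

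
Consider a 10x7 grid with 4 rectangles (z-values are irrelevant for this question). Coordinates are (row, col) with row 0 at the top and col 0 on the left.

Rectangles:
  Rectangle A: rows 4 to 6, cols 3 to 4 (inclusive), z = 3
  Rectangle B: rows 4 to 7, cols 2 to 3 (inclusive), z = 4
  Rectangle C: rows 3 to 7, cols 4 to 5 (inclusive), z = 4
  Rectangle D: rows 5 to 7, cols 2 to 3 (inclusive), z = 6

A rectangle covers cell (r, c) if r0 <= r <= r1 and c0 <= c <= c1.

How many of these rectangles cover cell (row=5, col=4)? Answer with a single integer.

Check cell (5,4):
  A: rows 4-6 cols 3-4 -> covers
  B: rows 4-7 cols 2-3 -> outside (col miss)
  C: rows 3-7 cols 4-5 -> covers
  D: rows 5-7 cols 2-3 -> outside (col miss)
Count covering = 2

Answer: 2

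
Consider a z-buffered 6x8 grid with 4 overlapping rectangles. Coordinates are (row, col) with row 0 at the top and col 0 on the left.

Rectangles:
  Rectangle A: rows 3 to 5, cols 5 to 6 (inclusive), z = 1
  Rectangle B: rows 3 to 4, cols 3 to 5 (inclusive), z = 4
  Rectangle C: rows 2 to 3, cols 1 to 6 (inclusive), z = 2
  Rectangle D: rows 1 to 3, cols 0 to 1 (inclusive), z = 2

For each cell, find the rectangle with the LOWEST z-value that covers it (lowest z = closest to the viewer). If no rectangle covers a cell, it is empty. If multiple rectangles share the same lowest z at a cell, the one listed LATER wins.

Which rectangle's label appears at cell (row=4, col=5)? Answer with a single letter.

Check cell (4,5):
  A: rows 3-5 cols 5-6 z=1 -> covers; best now A (z=1)
  B: rows 3-4 cols 3-5 z=4 -> covers; best now A (z=1)
  C: rows 2-3 cols 1-6 -> outside (row miss)
  D: rows 1-3 cols 0-1 -> outside (row miss)
Winner: A at z=1

Answer: A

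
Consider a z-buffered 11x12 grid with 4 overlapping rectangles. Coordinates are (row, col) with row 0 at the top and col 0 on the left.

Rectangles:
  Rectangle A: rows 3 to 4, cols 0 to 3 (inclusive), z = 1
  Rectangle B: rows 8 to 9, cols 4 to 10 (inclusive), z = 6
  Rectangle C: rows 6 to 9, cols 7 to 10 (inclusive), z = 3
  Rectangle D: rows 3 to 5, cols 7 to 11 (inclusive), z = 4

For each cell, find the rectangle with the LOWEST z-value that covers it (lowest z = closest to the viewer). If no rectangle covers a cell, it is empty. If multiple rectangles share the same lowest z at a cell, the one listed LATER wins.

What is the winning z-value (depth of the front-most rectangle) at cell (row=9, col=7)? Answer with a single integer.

Answer: 3

Derivation:
Check cell (9,7):
  A: rows 3-4 cols 0-3 -> outside (row miss)
  B: rows 8-9 cols 4-10 z=6 -> covers; best now B (z=6)
  C: rows 6-9 cols 7-10 z=3 -> covers; best now C (z=3)
  D: rows 3-5 cols 7-11 -> outside (row miss)
Winner: C at z=3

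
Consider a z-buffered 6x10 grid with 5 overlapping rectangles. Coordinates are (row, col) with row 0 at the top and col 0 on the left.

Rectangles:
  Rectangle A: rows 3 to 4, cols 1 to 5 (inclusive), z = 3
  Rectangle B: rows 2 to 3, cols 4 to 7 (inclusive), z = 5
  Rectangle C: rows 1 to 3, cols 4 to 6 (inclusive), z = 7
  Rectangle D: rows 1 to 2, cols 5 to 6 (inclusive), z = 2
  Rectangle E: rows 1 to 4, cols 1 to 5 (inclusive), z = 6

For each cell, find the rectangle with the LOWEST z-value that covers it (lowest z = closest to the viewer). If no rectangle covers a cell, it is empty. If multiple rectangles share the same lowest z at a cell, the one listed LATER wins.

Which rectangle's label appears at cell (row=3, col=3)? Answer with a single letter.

Answer: A

Derivation:
Check cell (3,3):
  A: rows 3-4 cols 1-5 z=3 -> covers; best now A (z=3)
  B: rows 2-3 cols 4-7 -> outside (col miss)
  C: rows 1-3 cols 4-6 -> outside (col miss)
  D: rows 1-2 cols 5-6 -> outside (row miss)
  E: rows 1-4 cols 1-5 z=6 -> covers; best now A (z=3)
Winner: A at z=3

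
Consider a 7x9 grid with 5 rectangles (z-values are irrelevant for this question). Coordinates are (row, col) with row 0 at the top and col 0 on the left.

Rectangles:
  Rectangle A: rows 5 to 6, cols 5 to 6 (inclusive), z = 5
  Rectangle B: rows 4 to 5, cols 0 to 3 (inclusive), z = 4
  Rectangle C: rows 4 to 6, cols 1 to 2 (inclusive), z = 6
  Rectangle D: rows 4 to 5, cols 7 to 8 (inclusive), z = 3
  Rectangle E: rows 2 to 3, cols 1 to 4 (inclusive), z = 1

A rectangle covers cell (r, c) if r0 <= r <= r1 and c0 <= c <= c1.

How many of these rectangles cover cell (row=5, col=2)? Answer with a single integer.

Answer: 2

Derivation:
Check cell (5,2):
  A: rows 5-6 cols 5-6 -> outside (col miss)
  B: rows 4-5 cols 0-3 -> covers
  C: rows 4-6 cols 1-2 -> covers
  D: rows 4-5 cols 7-8 -> outside (col miss)
  E: rows 2-3 cols 1-4 -> outside (row miss)
Count covering = 2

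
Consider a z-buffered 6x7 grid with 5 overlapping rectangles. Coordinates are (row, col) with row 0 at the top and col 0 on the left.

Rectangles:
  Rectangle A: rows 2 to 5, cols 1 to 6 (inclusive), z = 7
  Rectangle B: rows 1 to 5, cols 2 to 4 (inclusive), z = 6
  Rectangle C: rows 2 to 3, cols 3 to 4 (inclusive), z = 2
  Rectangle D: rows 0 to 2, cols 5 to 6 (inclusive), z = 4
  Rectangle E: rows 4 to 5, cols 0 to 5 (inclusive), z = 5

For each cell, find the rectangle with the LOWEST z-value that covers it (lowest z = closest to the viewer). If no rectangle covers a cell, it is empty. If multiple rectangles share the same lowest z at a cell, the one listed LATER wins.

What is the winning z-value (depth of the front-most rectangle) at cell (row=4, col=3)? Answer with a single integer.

Answer: 5

Derivation:
Check cell (4,3):
  A: rows 2-5 cols 1-6 z=7 -> covers; best now A (z=7)
  B: rows 1-5 cols 2-4 z=6 -> covers; best now B (z=6)
  C: rows 2-3 cols 3-4 -> outside (row miss)
  D: rows 0-2 cols 5-6 -> outside (row miss)
  E: rows 4-5 cols 0-5 z=5 -> covers; best now E (z=5)
Winner: E at z=5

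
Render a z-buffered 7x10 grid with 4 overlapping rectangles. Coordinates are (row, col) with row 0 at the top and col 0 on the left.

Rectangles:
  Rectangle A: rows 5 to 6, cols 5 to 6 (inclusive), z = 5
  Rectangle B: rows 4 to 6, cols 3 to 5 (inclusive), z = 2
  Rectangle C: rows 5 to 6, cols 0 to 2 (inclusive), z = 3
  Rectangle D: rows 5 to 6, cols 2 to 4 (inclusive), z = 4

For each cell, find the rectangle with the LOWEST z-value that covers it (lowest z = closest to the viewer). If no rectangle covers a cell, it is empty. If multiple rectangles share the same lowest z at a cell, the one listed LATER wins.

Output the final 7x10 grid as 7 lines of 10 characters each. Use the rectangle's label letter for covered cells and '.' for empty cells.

..........
..........
..........
..........
...BBB....
CCCBBBA...
CCCBBBA...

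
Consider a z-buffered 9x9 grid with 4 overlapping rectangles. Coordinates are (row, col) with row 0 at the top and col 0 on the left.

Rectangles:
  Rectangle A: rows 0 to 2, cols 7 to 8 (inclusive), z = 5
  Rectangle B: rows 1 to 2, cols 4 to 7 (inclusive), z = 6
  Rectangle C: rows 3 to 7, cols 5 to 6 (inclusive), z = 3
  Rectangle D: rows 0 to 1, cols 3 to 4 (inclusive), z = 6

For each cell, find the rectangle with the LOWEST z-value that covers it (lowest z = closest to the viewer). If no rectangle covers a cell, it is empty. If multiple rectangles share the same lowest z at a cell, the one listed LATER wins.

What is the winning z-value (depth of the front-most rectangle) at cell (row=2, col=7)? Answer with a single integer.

Check cell (2,7):
  A: rows 0-2 cols 7-8 z=5 -> covers; best now A (z=5)
  B: rows 1-2 cols 4-7 z=6 -> covers; best now A (z=5)
  C: rows 3-7 cols 5-6 -> outside (row miss)
  D: rows 0-1 cols 3-4 -> outside (row miss)
Winner: A at z=5

Answer: 5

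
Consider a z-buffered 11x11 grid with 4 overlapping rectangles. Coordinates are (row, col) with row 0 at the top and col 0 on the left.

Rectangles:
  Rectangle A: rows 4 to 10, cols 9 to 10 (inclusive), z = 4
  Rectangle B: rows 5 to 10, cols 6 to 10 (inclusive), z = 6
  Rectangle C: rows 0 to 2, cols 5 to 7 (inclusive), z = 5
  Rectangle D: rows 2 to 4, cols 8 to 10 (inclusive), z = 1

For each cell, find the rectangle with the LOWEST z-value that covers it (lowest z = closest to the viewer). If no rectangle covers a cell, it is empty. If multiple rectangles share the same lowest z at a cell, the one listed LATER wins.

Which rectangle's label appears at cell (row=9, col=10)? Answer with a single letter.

Check cell (9,10):
  A: rows 4-10 cols 9-10 z=4 -> covers; best now A (z=4)
  B: rows 5-10 cols 6-10 z=6 -> covers; best now A (z=4)
  C: rows 0-2 cols 5-7 -> outside (row miss)
  D: rows 2-4 cols 8-10 -> outside (row miss)
Winner: A at z=4

Answer: A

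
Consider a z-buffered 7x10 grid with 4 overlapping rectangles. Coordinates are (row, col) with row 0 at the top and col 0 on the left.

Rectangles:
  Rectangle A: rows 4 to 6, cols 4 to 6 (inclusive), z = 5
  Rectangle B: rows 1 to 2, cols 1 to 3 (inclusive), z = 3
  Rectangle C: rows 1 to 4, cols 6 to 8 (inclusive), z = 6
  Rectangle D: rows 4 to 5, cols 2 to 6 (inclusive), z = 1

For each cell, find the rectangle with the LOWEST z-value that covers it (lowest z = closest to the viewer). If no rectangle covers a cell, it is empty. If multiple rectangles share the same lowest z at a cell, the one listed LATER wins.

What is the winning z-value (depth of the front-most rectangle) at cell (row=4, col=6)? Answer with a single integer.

Check cell (4,6):
  A: rows 4-6 cols 4-6 z=5 -> covers; best now A (z=5)
  B: rows 1-2 cols 1-3 -> outside (row miss)
  C: rows 1-4 cols 6-8 z=6 -> covers; best now A (z=5)
  D: rows 4-5 cols 2-6 z=1 -> covers; best now D (z=1)
Winner: D at z=1

Answer: 1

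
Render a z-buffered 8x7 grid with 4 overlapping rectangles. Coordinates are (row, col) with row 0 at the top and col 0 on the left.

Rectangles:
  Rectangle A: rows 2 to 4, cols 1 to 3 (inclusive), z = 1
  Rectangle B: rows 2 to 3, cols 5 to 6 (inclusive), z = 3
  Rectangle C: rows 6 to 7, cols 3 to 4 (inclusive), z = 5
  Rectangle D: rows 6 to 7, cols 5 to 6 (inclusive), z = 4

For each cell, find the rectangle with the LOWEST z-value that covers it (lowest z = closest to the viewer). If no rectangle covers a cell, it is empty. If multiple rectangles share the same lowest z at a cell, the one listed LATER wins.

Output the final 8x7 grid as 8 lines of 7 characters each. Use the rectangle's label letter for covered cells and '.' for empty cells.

.......
.......
.AAA.BB
.AAA.BB
.AAA...
.......
...CCDD
...CCDD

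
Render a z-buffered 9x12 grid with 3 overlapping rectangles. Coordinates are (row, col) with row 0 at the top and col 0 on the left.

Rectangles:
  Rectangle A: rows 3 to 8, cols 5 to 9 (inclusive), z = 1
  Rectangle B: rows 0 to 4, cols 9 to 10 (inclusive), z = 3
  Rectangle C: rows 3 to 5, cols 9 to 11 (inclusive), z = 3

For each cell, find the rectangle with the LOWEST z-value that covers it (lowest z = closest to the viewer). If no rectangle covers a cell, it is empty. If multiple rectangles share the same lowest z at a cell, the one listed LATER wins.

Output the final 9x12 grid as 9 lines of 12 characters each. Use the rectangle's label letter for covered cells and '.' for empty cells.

.........BB.
.........BB.
.........BB.
.....AAAAACC
.....AAAAACC
.....AAAAACC
.....AAAAA..
.....AAAAA..
.....AAAAA..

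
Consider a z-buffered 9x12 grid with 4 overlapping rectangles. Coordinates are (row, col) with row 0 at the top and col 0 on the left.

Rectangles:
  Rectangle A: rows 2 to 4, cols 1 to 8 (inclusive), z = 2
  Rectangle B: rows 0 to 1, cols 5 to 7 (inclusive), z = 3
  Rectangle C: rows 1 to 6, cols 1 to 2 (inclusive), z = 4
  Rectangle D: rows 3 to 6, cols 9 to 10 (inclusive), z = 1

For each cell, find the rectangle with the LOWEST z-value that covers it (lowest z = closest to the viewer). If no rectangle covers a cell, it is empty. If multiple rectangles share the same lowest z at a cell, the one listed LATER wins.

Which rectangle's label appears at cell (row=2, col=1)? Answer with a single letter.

Check cell (2,1):
  A: rows 2-4 cols 1-8 z=2 -> covers; best now A (z=2)
  B: rows 0-1 cols 5-7 -> outside (row miss)
  C: rows 1-6 cols 1-2 z=4 -> covers; best now A (z=2)
  D: rows 3-6 cols 9-10 -> outside (row miss)
Winner: A at z=2

Answer: A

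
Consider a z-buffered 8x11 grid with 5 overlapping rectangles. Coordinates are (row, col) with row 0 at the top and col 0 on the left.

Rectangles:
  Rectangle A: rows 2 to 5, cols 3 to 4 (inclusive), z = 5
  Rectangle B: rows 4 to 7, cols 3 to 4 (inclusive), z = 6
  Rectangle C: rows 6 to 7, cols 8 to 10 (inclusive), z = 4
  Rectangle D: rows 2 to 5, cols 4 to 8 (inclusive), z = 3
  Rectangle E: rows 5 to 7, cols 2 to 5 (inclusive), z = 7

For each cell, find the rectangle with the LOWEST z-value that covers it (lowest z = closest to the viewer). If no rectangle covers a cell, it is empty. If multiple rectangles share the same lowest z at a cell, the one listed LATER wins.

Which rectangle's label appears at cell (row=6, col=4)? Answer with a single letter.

Check cell (6,4):
  A: rows 2-5 cols 3-4 -> outside (row miss)
  B: rows 4-7 cols 3-4 z=6 -> covers; best now B (z=6)
  C: rows 6-7 cols 8-10 -> outside (col miss)
  D: rows 2-5 cols 4-8 -> outside (row miss)
  E: rows 5-7 cols 2-5 z=7 -> covers; best now B (z=6)
Winner: B at z=6

Answer: B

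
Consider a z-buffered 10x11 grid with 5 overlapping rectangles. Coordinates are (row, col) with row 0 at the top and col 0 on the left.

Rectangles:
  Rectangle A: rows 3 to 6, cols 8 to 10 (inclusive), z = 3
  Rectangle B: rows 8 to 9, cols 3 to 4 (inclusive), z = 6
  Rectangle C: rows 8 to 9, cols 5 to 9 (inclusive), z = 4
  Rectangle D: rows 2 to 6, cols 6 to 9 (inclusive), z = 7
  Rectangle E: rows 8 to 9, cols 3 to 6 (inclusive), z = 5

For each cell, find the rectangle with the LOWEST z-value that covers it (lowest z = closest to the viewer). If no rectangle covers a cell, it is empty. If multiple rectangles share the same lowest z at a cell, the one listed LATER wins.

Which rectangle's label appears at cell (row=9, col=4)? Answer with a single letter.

Answer: E

Derivation:
Check cell (9,4):
  A: rows 3-6 cols 8-10 -> outside (row miss)
  B: rows 8-9 cols 3-4 z=6 -> covers; best now B (z=6)
  C: rows 8-9 cols 5-9 -> outside (col miss)
  D: rows 2-6 cols 6-9 -> outside (row miss)
  E: rows 8-9 cols 3-6 z=5 -> covers; best now E (z=5)
Winner: E at z=5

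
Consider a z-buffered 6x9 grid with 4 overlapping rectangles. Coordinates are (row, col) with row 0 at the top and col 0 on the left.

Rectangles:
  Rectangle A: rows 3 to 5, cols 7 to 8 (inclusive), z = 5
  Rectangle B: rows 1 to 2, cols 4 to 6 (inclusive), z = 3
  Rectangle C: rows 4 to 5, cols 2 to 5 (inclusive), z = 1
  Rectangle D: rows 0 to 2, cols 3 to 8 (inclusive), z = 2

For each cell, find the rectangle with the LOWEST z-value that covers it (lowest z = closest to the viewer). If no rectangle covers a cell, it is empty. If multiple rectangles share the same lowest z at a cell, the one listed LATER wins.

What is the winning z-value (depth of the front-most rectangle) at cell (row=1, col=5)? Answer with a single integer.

Answer: 2

Derivation:
Check cell (1,5):
  A: rows 3-5 cols 7-8 -> outside (row miss)
  B: rows 1-2 cols 4-6 z=3 -> covers; best now B (z=3)
  C: rows 4-5 cols 2-5 -> outside (row miss)
  D: rows 0-2 cols 3-8 z=2 -> covers; best now D (z=2)
Winner: D at z=2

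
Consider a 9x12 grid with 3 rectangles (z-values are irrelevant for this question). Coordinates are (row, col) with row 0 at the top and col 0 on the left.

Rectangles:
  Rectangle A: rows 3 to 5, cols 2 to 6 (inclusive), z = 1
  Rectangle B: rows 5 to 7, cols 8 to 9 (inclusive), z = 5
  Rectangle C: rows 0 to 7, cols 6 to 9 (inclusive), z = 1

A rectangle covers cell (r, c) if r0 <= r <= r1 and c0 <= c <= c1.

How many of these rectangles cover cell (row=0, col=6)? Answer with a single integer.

Check cell (0,6):
  A: rows 3-5 cols 2-6 -> outside (row miss)
  B: rows 5-7 cols 8-9 -> outside (row miss)
  C: rows 0-7 cols 6-9 -> covers
Count covering = 1

Answer: 1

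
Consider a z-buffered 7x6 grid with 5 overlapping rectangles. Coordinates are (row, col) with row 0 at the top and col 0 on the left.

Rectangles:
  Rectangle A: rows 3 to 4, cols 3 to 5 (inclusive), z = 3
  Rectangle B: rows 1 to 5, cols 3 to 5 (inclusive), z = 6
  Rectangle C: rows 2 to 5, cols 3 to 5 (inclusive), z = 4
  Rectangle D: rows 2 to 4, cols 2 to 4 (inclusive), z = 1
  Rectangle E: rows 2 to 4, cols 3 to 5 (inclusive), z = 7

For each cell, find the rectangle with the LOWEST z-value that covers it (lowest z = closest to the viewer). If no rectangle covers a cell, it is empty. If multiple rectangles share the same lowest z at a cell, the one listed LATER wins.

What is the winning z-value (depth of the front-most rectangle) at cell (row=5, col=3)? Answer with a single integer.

Answer: 4

Derivation:
Check cell (5,3):
  A: rows 3-4 cols 3-5 -> outside (row miss)
  B: rows 1-5 cols 3-5 z=6 -> covers; best now B (z=6)
  C: rows 2-5 cols 3-5 z=4 -> covers; best now C (z=4)
  D: rows 2-4 cols 2-4 -> outside (row miss)
  E: rows 2-4 cols 3-5 -> outside (row miss)
Winner: C at z=4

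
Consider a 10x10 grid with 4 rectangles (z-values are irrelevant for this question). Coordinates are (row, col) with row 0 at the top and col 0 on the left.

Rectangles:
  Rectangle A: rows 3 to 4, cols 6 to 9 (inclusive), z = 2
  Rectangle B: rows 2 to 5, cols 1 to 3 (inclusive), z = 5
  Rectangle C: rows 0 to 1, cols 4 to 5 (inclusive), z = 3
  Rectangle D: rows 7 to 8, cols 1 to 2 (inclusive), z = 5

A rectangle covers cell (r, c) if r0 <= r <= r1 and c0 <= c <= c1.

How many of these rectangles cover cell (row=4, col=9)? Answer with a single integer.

Check cell (4,9):
  A: rows 3-4 cols 6-9 -> covers
  B: rows 2-5 cols 1-3 -> outside (col miss)
  C: rows 0-1 cols 4-5 -> outside (row miss)
  D: rows 7-8 cols 1-2 -> outside (row miss)
Count covering = 1

Answer: 1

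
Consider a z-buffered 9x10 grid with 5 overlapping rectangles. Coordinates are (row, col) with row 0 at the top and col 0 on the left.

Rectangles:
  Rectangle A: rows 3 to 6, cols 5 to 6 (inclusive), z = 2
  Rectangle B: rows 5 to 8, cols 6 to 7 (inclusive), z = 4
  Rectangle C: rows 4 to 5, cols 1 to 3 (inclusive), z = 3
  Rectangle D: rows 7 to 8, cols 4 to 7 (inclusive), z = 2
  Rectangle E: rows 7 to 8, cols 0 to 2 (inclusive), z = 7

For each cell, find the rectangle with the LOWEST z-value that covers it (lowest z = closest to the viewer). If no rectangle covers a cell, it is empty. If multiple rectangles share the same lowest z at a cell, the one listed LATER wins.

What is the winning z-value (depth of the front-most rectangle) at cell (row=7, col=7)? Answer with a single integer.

Check cell (7,7):
  A: rows 3-6 cols 5-6 -> outside (row miss)
  B: rows 5-8 cols 6-7 z=4 -> covers; best now B (z=4)
  C: rows 4-5 cols 1-3 -> outside (row miss)
  D: rows 7-8 cols 4-7 z=2 -> covers; best now D (z=2)
  E: rows 7-8 cols 0-2 -> outside (col miss)
Winner: D at z=2

Answer: 2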